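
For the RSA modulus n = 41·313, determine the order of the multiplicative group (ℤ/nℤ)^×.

φ(12833) = 12833 · (1 − 1/41) · (1 − 1/313)
       = 12833 · 12480/12833 = 12480.

12480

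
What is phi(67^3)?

296274

φ(300763) = 300763 · (1 − 1/67)
       = 300763 · 66/67 = 296274.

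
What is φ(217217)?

Factor 217217: 217217 = 7^2 × 11 × 13 × 31.
φ(217217) = 217217 · (1 − 1/7) · (1 − 1/11) · (1 − 1/13) · (1 − 1/31)
       = 217217 · 21600/31031 = 151200.

151200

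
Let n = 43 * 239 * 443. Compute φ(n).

φ(4552711) = 4552711 · (1 − 1/43) · (1 − 1/239) · (1 − 1/443)
       = 4552711 · 4418232/4552711 = 4418232.

4418232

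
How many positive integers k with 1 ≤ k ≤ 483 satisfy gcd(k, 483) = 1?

264

Factor 483: 483 = 3 * 7 * 23.
φ(483) = 483 · (1 − 1/3) · (1 − 1/7) · (1 − 1/23)
       = 483 · 264/483 = 264.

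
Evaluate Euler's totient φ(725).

560

Factor 725: 725 = 5**2 × 29.
φ(5^2) = 5^1·(5−1) = 5·4 = 20.
φ(29) = 29 − 1 = 28.
Since φ is multiplicative, φ(725) = 20 · 28 = 560.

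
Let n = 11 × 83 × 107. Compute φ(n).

86920

φ(97691) = 97691 · (1 − 1/11) · (1 − 1/83) · (1 − 1/107)
       = 97691 · 86920/97691 = 86920.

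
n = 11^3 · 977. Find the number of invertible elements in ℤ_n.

φ(11^3) = 11^3 − 11^2 = 1331 − 121 = 1210.
φ(977) = 977 − 1 = 976.
φ(1300387) = 1210 × 976 = 1180960.

1180960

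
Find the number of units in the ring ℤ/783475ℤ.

Prime factorization: 783475 = 5^2 · 7 · 11^2 · 37.
φ(783475) = 783475 · (1 − 1/5) · (1 − 1/7) · (1 − 1/11) · (1 − 1/37)
       = 783475 · 8640/14245 = 475200.

475200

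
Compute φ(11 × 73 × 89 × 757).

47900160

φ(54100519) = 54100519 · (1 − 1/11) · (1 − 1/73) · (1 − 1/89) · (1 − 1/757)
       = 54100519 · 47900160/54100519 = 47900160.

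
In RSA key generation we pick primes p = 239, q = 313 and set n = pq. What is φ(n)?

For distinct primes, φ(pq) = (p−1)(q−1) = 238 × 312 = 74256.

74256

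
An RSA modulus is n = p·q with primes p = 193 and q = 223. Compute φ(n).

φ(pq) = (p−1)(q−1) = 192 · 222 = 42624.

42624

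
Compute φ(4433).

First factor: 4433 = 11 · 13 · 31.
φ(11) = 11 − 1 = 10.
φ(13) = 13 − 1 = 12.
φ(31) = 31 − 1 = 30.
Multiply: 10 · 12 · 30 = 3600.

3600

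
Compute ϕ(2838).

Factor 2838: 2838 = 2 · 3 · 11 · 43.
φ(2838) = 2838 · (1 − 1/2) · (1 − 1/3) · (1 − 1/11) · (1 − 1/43)
       = 2838 · 840/2838 = 840.

840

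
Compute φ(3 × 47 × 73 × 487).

φ(3) = 3 − 1 = 2.
φ(47) = 47 − 1 = 46.
φ(73) = 73 − 1 = 72.
φ(487) = 487 − 1 = 486.
Since φ is multiplicative, φ(5012691) = 2 · 46 · 72 · 486 = 3219264.

3219264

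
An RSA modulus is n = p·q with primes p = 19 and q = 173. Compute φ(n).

3096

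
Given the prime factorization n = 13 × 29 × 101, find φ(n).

φ(13) = 13 − 1 = 12.
φ(29) = 29 − 1 = 28.
φ(101) = 101 − 1 = 100.
Since φ is multiplicative, φ(38077) = 12 · 28 · 100 = 33600.

33600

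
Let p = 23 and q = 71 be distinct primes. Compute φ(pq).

1540

φ(1633) = 1633 · (1 − 1/23) · (1 − 1/71)
       = 1633 · 1540/1633 = 1540.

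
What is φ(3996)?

3996 = 2^2 × 3^3 × 37.
φ(3996) = 3996 · (1 − 1/2) · (1 − 1/3) · (1 − 1/37)
       = 3996 · 72/222 = 1296.

1296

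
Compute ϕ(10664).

5040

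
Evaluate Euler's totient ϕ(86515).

Factor 86515: 86515 = 5 · 11**3 · 13.
φ(5) = 5 − 1 = 4.
φ(11^3) = 11^3 − 11^2 = 1331 − 121 = 1210.
φ(13) = 13 − 1 = 12.
φ(86515) = 4 × 1210 × 12 = 58080.

58080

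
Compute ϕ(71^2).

4970

φ(71^2) = 71^1·(71−1) = 71·70 = 4970.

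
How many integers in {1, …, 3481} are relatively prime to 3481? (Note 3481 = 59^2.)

3422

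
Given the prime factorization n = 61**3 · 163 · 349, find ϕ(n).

12586505760

φ(12912268147) = 12912268147 · (1 − 1/61) · (1 − 1/163) · (1 − 1/349)
       = 12912268147 · 3382560/3470107 = 12586505760.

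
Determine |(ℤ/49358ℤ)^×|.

22176

First factor: 49358 = 2 · 23 · 29 · 37.
φ(49358) = 49358 · (1 − 1/2) · (1 − 1/23) · (1 − 1/29) · (1 − 1/37)
       = 49358 · 22176/49358 = 22176.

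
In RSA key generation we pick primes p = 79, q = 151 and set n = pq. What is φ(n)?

11700

φ(11929) = 11929 · (1 − 1/79) · (1 − 1/151)
       = 11929 · 11700/11929 = 11700.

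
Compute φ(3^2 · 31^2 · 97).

535680

φ(838953) = 838953 · (1 − 1/3) · (1 − 1/31) · (1 − 1/97)
       = 838953 · 5760/9021 = 535680.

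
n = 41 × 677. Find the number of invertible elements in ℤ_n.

φ(27757) = 27757 · (1 − 1/41) · (1 − 1/677)
       = 27757 · 27040/27757 = 27040.

27040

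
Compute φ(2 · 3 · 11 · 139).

φ(9174) = 9174 · (1 − 1/2) · (1 − 1/3) · (1 − 1/11) · (1 − 1/139)
       = 9174 · 2760/9174 = 2760.

2760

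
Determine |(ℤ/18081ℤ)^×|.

10080

18081 = 3^2 · 7^2 · 41.
φ(18081) = 18081 · (1 − 1/3) · (1 − 1/7) · (1 − 1/41)
       = 18081 · 480/861 = 10080.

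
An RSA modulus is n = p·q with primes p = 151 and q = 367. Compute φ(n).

54900

φ(pq) = (p−1)(q−1) = 150 · 366 = 54900.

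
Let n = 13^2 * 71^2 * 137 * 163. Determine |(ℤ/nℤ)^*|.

φ(19024426499) = 19024426499 · (1 − 1/13) · (1 − 1/71) · (1 − 1/137) · (1 − 1/163)
       = 19024426499 · 18506880/20611513 = 17081850240.

17081850240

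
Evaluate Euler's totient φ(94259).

79200

94259 = 11^2 × 19 × 41.
φ(94259) = 94259 · (1 − 1/11) · (1 − 1/19) · (1 − 1/41)
       = 94259 · 7200/8569 = 79200.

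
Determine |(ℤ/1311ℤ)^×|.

First factor: 1311 = 3 · 19 · 23.
φ(3) = 3 − 1 = 2.
φ(19) = 19 − 1 = 18.
φ(23) = 23 − 1 = 22.
Since φ is multiplicative, φ(1311) = 2 · 18 · 22 = 792.

792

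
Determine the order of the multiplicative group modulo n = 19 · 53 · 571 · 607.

φ(19) = 19 − 1 = 18.
φ(53) = 53 − 1 = 52.
φ(571) = 571 − 1 = 570.
φ(607) = 607 − 1 = 606.
Since φ is multiplicative, φ(349023179) = 18 · 52 · 570 · 606 = 323313120.

323313120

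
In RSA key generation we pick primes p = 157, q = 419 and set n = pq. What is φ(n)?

φ(n) = (p − 1)(q − 1) = (157−1)(419−1) = 156·418 = 65208.

65208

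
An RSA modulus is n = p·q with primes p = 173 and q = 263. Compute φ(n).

45064

φ(45499) = 45499 · (1 − 1/173) · (1 − 1/263)
       = 45499 · 45064/45499 = 45064.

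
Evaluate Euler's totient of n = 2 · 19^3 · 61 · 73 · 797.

22344802560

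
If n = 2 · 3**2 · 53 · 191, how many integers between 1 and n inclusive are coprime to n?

59280

φ(182214) = 182214 · (1 − 1/2) · (1 − 1/3) · (1 − 1/53) · (1 − 1/191)
       = 182214 · 19760/60738 = 59280.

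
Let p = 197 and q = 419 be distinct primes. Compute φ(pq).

81928

φ(82543) = 82543 · (1 − 1/197) · (1 − 1/419)
       = 82543 · 81928/82543 = 81928.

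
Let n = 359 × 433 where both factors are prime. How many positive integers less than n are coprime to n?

154656

φ(pq) = (p−1)(q−1) = 358 · 432 = 154656.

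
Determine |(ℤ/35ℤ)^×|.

24

Prime factorization: 35 = 5 * 7.
φ(5) = 5 − 1 = 4.
φ(7) = 7 − 1 = 6.
Multiply: 4 · 6 = 24.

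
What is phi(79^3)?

φ(493039) = 493039 · (1 − 1/79)
       = 493039 · 78/79 = 486798.

486798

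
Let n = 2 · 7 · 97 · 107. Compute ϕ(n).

61056

φ(2) = 2 − 1 = 1.
φ(7) = 7 − 1 = 6.
φ(97) = 97 − 1 = 96.
φ(107) = 107 − 1 = 106.
φ(145306) = 1 × 6 × 96 × 106 = 61056.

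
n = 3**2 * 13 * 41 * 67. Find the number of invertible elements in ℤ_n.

190080

φ(321399) = 321399 · (1 − 1/3) · (1 − 1/13) · (1 − 1/41) · (1 − 1/67)
       = 321399 · 63360/107133 = 190080.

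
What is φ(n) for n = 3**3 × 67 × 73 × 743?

63467712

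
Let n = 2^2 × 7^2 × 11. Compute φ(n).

φ(2^2) = 2^2 − 2^1 = 4 − 2 = 2.
φ(7^2) = 7^2 − 7^1 = 49 − 7 = 42.
φ(11) = 11 − 1 = 10.
φ(2156) = 2 × 42 × 10 = 840.

840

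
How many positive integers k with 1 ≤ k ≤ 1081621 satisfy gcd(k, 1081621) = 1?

950400

First factor: 1081621 = 23 * 31 * 37 * 41.
φ(1081621) = 1081621 · (1 − 1/23) · (1 − 1/31) · (1 − 1/37) · (1 − 1/41)
       = 1081621 · 950400/1081621 = 950400.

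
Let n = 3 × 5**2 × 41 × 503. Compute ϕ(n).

φ(3) = 3 − 1 = 2.
φ(5^2) = 5^2 − 5^1 = 25 − 5 = 20.
φ(41) = 41 − 1 = 40.
φ(503) = 503 − 1 = 502.
φ(1546725) = 2 × 20 × 40 × 502 = 803200.

803200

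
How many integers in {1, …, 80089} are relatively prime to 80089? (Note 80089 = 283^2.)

79806

φ(80089) = 80089 · (1 − 1/283)
       = 80089 · 282/283 = 79806.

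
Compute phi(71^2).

4970

φ(71^2) = 71^2 − 71^1 = 5041 − 71 = 4970.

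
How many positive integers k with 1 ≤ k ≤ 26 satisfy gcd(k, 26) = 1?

First factor: 26 = 2 * 13.
φ(26) = 26 · (1 − 1/2) · (1 − 1/13)
       = 26 · 12/26 = 12.

12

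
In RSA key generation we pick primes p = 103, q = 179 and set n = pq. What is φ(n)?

φ(n) = (p − 1)(q − 1) = (103−1)(179−1) = 102·178 = 18156.

18156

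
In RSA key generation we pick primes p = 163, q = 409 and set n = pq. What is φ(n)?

φ(n) = (p − 1)(q − 1) = (163−1)(409−1) = 162·408 = 66096.

66096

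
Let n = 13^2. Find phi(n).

φ(13^2) = 13^2 − 13^1 = 169 − 13 = 156.

156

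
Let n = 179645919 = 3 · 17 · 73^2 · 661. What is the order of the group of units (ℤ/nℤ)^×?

111006720

φ(3) = 3 − 1 = 2.
φ(17) = 17 − 1 = 16.
φ(73^2) = 73^2 − 73^1 = 5329 − 73 = 5256.
φ(661) = 661 − 1 = 660.
φ(179645919) = 2 × 16 × 5256 × 660 = 111006720.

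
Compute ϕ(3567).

Factor 3567: 3567 = 3 · 29 · 41.
φ(3567) = 3567 · (1 − 1/3) · (1 − 1/29) · (1 − 1/41)
       = 3567 · 2240/3567 = 2240.

2240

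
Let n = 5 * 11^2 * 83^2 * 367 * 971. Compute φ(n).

1063157092800

φ(5) = 5 − 1 = 4.
φ(11^2) = 11^1·(11−1) = 11·10 = 110.
φ(83^2) = 83^2 − 83^1 = 6889 − 83 = 6806.
φ(367) = 367 − 1 = 366.
φ(971) = 971 − 1 = 970.
Since φ is multiplicative, φ(1485240740665) = 4 · 110 · 6806 · 366 · 970 = 1063157092800.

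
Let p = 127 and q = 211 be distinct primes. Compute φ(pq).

26460

φ(26797) = 26797 · (1 − 1/127) · (1 − 1/211)
       = 26797 · 26460/26797 = 26460.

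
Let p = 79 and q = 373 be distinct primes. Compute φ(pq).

29016

For distinct primes, φ(pq) = (p−1)(q−1) = 78 × 372 = 29016.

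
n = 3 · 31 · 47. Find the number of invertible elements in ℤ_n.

2760

φ(3) = 3 − 1 = 2.
φ(31) = 31 − 1 = 30.
φ(47) = 47 − 1 = 46.
φ(4371) = 2 × 30 × 46 = 2760.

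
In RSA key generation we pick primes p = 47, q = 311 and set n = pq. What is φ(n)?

For distinct primes, φ(pq) = (p−1)(q−1) = 46 × 310 = 14260.

14260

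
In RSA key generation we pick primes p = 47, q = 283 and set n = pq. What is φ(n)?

φ(13301) = 13301 · (1 − 1/47) · (1 − 1/283)
       = 13301 · 12972/13301 = 12972.

12972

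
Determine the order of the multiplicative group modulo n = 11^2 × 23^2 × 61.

φ(3904549) = 3904549 · (1 − 1/11) · (1 − 1/23) · (1 − 1/61)
       = 3904549 · 13200/15433 = 3339600.

3339600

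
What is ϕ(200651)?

Prime factorization: 200651 = 11 · 17 · 29 · 37.
φ(200651) = 200651 · (1 − 1/11) · (1 − 1/17) · (1 − 1/29) · (1 − 1/37)
       = 200651 · 161280/200651 = 161280.

161280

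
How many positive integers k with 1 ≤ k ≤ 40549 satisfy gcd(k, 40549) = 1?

36960

Factor 40549: 40549 = 23 * 41 * 43.
φ(23) = 23 − 1 = 22.
φ(41) = 41 − 1 = 40.
φ(43) = 43 − 1 = 42.
Since φ is multiplicative, φ(40549) = 22 · 40 · 42 = 36960.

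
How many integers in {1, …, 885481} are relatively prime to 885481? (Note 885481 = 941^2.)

φ(941^2) = 941^1·(941−1) = 941·940 = 884540.

884540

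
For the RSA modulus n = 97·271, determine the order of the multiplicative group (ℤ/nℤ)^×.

φ(pq) = (p−1)(q−1) = 96 · 270 = 25920.

25920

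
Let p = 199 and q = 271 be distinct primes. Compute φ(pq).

φ(n) = (p − 1)(q − 1) = (199−1)(271−1) = 198·270 = 53460.

53460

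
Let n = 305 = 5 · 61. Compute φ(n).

240

φ(305) = 305 · (1 − 1/5) · (1 − 1/61)
       = 305 · 240/305 = 240.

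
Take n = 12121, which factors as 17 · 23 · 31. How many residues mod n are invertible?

10560

φ(17) = 17 − 1 = 16.
φ(23) = 23 − 1 = 22.
φ(31) = 31 − 1 = 30.
φ(12121) = 16 × 22 × 30 = 10560.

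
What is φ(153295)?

Prime factorization: 153295 = 5 · 23 · 31 · 43.
φ(153295) = 153295 · (1 − 1/5) · (1 − 1/23) · (1 − 1/31) · (1 − 1/43)
       = 153295 · 110880/153295 = 110880.

110880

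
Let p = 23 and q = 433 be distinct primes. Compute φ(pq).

9504

φ(pq) = (p−1)(q−1) = 22 · 432 = 9504.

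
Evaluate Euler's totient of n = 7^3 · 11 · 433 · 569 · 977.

704091709440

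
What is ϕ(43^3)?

77658

φ(79507) = 79507 · (1 − 1/43)
       = 79507 · 42/43 = 77658.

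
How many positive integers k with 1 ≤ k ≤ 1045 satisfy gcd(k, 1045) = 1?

Factor 1045: 1045 = 5 × 11 × 19.
φ(1045) = 1045 · (1 − 1/5) · (1 − 1/11) · (1 − 1/19)
       = 1045 · 720/1045 = 720.

720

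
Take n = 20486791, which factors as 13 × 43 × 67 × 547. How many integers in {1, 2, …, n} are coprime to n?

φ(13) = 13 − 1 = 12.
φ(43) = 43 − 1 = 42.
φ(67) = 67 − 1 = 66.
φ(547) = 547 − 1 = 546.
φ(20486791) = 12 × 42 × 66 × 546 = 18162144.

18162144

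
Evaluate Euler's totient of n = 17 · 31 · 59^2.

1642560

φ(17) = 17 − 1 = 16.
φ(31) = 31 − 1 = 30.
φ(59^2) = 59^2 − 59^1 = 3481 − 59 = 3422.
φ(1834487) = 16 × 30 × 3422 = 1642560.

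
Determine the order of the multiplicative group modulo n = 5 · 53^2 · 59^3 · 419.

930352444736

φ(1208625635045) = 1208625635045 · (1 − 1/5) · (1 − 1/53) · (1 − 1/59) · (1 − 1/419)
       = 1208625635045 · 5042752/6551065 = 930352444736.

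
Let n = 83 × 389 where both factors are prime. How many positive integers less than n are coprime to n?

31816

φ(32287) = 32287 · (1 − 1/83) · (1 − 1/389)
       = 32287 · 31816/32287 = 31816.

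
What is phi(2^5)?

16

φ(32) = 32 · (1 − 1/2)
       = 32 · 1/2 = 16.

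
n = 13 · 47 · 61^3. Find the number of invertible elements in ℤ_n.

123239520

φ(13) = 13 − 1 = 12.
φ(47) = 47 − 1 = 46.
φ(61^3) = 61^2·(61−1) = 3721·60 = 223260.
Since φ is multiplicative, φ(138685391) = 12 · 46 · 223260 = 123239520.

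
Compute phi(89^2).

7832

φ(89^2) = 89^2 − 89^1 = 7921 − 89 = 7832.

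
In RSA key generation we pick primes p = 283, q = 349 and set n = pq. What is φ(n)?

φ(pq) = (p−1)(q−1) = 282 · 348 = 98136.

98136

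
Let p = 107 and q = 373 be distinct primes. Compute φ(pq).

For distinct primes, φ(pq) = (p−1)(q−1) = 106 × 372 = 39432.

39432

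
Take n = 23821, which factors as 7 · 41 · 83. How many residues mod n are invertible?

19680

φ(7) = 7 − 1 = 6.
φ(41) = 41 − 1 = 40.
φ(83) = 83 − 1 = 82.
φ(23821) = 6 × 40 × 82 = 19680.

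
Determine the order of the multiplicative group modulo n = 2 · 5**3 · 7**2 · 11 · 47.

1932000

φ(6333250) = 6333250 · (1 − 1/2) · (1 − 1/5) · (1 − 1/7) · (1 − 1/11) · (1 − 1/47)
       = 6333250 · 11040/36190 = 1932000.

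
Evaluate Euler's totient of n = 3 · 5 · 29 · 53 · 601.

6988800

φ(3) = 3 − 1 = 2.
φ(5) = 5 − 1 = 4.
φ(29) = 29 − 1 = 28.
φ(53) = 53 − 1 = 52.
φ(601) = 601 − 1 = 600.
Multiply: 2 · 4 · 28 · 52 · 600 = 6988800.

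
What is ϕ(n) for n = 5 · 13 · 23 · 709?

φ(1059955) = 1059955 · (1 − 1/5) · (1 − 1/13) · (1 − 1/23) · (1 − 1/709)
       = 1059955 · 747648/1059955 = 747648.

747648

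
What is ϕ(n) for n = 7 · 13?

φ(91) = 91 · (1 − 1/7) · (1 − 1/13)
       = 91 · 72/91 = 72.

72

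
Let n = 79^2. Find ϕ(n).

6162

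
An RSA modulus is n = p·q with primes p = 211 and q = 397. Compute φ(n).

φ(n) = (p − 1)(q − 1) = (211−1)(397−1) = 210·396 = 83160.

83160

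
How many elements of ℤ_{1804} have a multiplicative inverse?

800

Factor 1804: 1804 = 2**2 · 11 · 41.
φ(2^2) = 2^1·(2−1) = 2·1 = 2.
φ(11) = 11 − 1 = 10.
φ(41) = 41 − 1 = 40.
φ(1804) = 2 × 10 × 40 = 800.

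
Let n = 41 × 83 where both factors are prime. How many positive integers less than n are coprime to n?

3280

φ(pq) = (p−1)(q−1) = 40 · 82 = 3280.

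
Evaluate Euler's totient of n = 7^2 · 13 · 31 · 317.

φ(7^2) = 7^1·(7−1) = 7·6 = 42.
φ(13) = 13 − 1 = 12.
φ(31) = 31 − 1 = 30.
φ(317) = 317 − 1 = 316.
Since φ is multiplicative, φ(6259799) = 42 · 12 · 30 · 316 = 4777920.

4777920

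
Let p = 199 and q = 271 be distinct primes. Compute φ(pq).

53460

φ(n) = (p − 1)(q − 1) = (199−1)(271−1) = 198·270 = 53460.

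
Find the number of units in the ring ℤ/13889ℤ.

Prime factorization: 13889 = 17 · 19 · 43.
φ(17) = 17 − 1 = 16.
φ(19) = 19 − 1 = 18.
φ(43) = 43 − 1 = 42.
Multiply: 16 · 18 · 42 = 12096.

12096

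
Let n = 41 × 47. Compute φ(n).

φ(41) = 41 − 1 = 40.
φ(47) = 47 − 1 = 46.
φ(1927) = 40 × 46 = 1840.

1840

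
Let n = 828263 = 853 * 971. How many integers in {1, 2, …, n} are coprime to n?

826440

φ(828263) = 828263 · (1 − 1/853) · (1 − 1/971)
       = 828263 · 826440/828263 = 826440.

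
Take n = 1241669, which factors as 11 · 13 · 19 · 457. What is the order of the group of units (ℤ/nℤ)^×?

984960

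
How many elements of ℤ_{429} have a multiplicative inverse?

240

Prime factorization: 429 = 3 · 11 · 13.
φ(429) = 429 · (1 − 1/3) · (1 − 1/11) · (1 − 1/13)
       = 429 · 240/429 = 240.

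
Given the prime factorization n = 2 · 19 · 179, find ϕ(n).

3204

φ(2) = 2 − 1 = 1.
φ(19) = 19 − 1 = 18.
φ(179) = 179 − 1 = 178.
φ(6802) = 1 × 18 × 178 = 3204.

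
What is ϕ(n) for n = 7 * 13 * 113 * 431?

3467520

φ(7) = 7 − 1 = 6.
φ(13) = 13 − 1 = 12.
φ(113) = 113 − 1 = 112.
φ(431) = 431 − 1 = 430.
Multiply: 6 · 12 · 112 · 430 = 3467520.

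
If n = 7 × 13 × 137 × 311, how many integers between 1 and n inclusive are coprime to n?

φ(7) = 7 − 1 = 6.
φ(13) = 13 − 1 = 12.
φ(137) = 137 − 1 = 136.
φ(311) = 311 − 1 = 310.
Multiply: 6 · 12 · 136 · 310 = 3035520.

3035520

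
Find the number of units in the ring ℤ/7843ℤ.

6600

First factor: 7843 = 11 × 23 × 31.
φ(11) = 11 − 1 = 10.
φ(23) = 23 − 1 = 22.
φ(31) = 31 − 1 = 30.
Since φ is multiplicative, φ(7843) = 10 · 22 · 30 = 6600.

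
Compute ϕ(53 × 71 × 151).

φ(53) = 53 − 1 = 52.
φ(71) = 71 − 1 = 70.
φ(151) = 151 − 1 = 150.
φ(568213) = 52 × 70 × 150 = 546000.

546000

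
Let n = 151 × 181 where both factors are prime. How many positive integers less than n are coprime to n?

27000

φ(pq) = (p−1)(q−1) = 150 · 180 = 27000.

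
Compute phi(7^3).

294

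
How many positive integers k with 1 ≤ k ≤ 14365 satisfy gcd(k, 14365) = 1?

9984

Factor 14365: 14365 = 5 * 13**2 * 17.
φ(5) = 5 − 1 = 4.
φ(13^2) = 13^2 − 13^1 = 169 − 13 = 156.
φ(17) = 17 − 1 = 16.
Since φ is multiplicative, φ(14365) = 4 · 156 · 16 = 9984.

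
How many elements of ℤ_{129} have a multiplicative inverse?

First factor: 129 = 3 × 43.
φ(3) = 3 − 1 = 2.
φ(43) = 43 − 1 = 42.
Multiply: 2 · 42 = 84.

84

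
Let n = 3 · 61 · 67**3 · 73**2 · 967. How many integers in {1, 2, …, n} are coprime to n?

180512495412480

φ(3) = 3 − 1 = 2.
φ(61) = 61 − 1 = 60.
φ(67^3) = 67^2·(67−1) = 4489·66 = 296274.
φ(73^2) = 73^1·(73−1) = 73·72 = 5256.
φ(967) = 967 − 1 = 966.
Since φ is multiplicative, φ(283627078903947) = 2 · 60 · 296274 · 5256 · 966 = 180512495412480.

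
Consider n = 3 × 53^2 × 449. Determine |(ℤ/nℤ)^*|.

2469376

φ(3783723) = 3783723 · (1 − 1/3) · (1 − 1/53) · (1 − 1/449)
       = 3783723 · 46592/71391 = 2469376.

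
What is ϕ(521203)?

443520

Factor 521203: 521203 = 17 · 23 · 31 · 43.
φ(521203) = 521203 · (1 − 1/17) · (1 − 1/23) · (1 − 1/31) · (1 − 1/43)
       = 521203 · 443520/521203 = 443520.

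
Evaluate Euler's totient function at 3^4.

φ(81) = 81 · (1 − 1/3)
       = 81 · 2/3 = 54.

54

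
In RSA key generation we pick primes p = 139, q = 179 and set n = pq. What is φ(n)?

24564

φ(n) = (p − 1)(q − 1) = (139−1)(179−1) = 138·178 = 24564.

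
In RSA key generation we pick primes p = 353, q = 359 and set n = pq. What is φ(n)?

126016

φ(pq) = (p−1)(q−1) = 352 · 358 = 126016.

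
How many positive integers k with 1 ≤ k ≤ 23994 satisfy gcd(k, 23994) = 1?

7560

First factor: 23994 = 2 × 3^2 × 31 × 43.
φ(23994) = 23994 · (1 − 1/2) · (1 − 1/3) · (1 − 1/31) · (1 − 1/43)
       = 23994 · 2520/7998 = 7560.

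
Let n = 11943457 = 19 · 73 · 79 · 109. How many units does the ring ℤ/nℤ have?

φ(19) = 19 − 1 = 18.
φ(73) = 73 − 1 = 72.
φ(79) = 79 − 1 = 78.
φ(109) = 109 − 1 = 108.
Multiply: 18 · 72 · 78 · 108 = 10917504.

10917504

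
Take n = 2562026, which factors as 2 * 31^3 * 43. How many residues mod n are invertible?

φ(2562026) = 2562026 · (1 − 1/2) · (1 − 1/31) · (1 − 1/43)
       = 2562026 · 1260/2666 = 1210860.

1210860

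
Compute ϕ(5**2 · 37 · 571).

φ(5^2) = 5^1·(5−1) = 5·4 = 20.
φ(37) = 37 − 1 = 36.
φ(571) = 571 − 1 = 570.
Since φ is multiplicative, φ(528175) = 20 · 36 · 570 = 410400.

410400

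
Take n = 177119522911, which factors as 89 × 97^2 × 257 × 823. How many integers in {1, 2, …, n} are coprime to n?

φ(177119522911) = 177119522911 · (1 − 1/89) · (1 − 1/97) · (1 − 1/257) · (1 − 1/823)
       = 177119522911 · 1777729536/1825974463 = 172439764992.

172439764992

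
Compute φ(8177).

6912

Prime factorization: 8177 = 13 · 17 · 37.
φ(8177) = 8177 · (1 − 1/13) · (1 − 1/17) · (1 − 1/37)
       = 8177 · 6912/8177 = 6912.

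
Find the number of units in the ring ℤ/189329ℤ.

145152

Factor 189329: 189329 = 7 · 17 · 37 · 43.
φ(189329) = 189329 · (1 − 1/7) · (1 − 1/17) · (1 − 1/37) · (1 − 1/43)
       = 189329 · 145152/189329 = 145152.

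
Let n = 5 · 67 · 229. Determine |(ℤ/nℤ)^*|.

60192

φ(76715) = 76715 · (1 − 1/5) · (1 − 1/67) · (1 − 1/229)
       = 76715 · 60192/76715 = 60192.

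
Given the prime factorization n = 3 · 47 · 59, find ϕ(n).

φ(3) = 3 − 1 = 2.
φ(47) = 47 − 1 = 46.
φ(59) = 59 − 1 = 58.
φ(8319) = 2 × 46 × 58 = 5336.

5336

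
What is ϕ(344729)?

Factor 344729: 344729 = 7 * 11^3 * 37.
φ(7) = 7 − 1 = 6.
φ(11^3) = 11^2·(11−1) = 121·10 = 1210.
φ(37) = 37 − 1 = 36.
Since φ is multiplicative, φ(344729) = 6 · 1210 · 36 = 261360.

261360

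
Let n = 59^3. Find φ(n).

201898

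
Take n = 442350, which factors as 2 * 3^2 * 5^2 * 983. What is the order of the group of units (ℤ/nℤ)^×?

117840

φ(442350) = 442350 · (1 − 1/2) · (1 − 1/3) · (1 − 1/5) · (1 − 1/983)
       = 442350 · 7856/29490 = 117840.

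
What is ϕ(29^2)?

φ(841) = 841 · (1 − 1/29)
       = 841 · 28/29 = 812.

812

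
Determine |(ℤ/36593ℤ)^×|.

Factor 36593: 36593 = 23 * 37 * 43.
φ(23) = 23 − 1 = 22.
φ(37) = 37 − 1 = 36.
φ(43) = 43 − 1 = 42.
Multiply: 22 · 36 · 42 = 33264.

33264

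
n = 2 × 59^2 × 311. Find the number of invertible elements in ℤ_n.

1060820

φ(2165182) = 2165182 · (1 − 1/2) · (1 − 1/59) · (1 − 1/311)
       = 2165182 · 17980/36698 = 1060820.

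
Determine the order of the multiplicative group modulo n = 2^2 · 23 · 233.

φ(2^2) = 2^2 − 2^1 = 4 − 2 = 2.
φ(23) = 23 − 1 = 22.
φ(233) = 233 − 1 = 232.
Since φ is multiplicative, φ(21436) = 2 · 22 · 232 = 10208.

10208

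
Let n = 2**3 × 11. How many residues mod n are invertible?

φ(88) = 88 · (1 − 1/2) · (1 − 1/11)
       = 88 · 10/22 = 40.

40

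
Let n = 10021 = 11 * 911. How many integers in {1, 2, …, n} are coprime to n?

9100

φ(10021) = 10021 · (1 − 1/11) · (1 − 1/911)
       = 10021 · 9100/10021 = 9100.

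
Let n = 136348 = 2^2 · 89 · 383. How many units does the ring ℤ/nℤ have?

67232

φ(136348) = 136348 · (1 − 1/2) · (1 − 1/89) · (1 − 1/383)
       = 136348 · 33616/68174 = 67232.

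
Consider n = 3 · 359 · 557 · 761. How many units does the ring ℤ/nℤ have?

302552960

φ(456515529) = 456515529 · (1 − 1/3) · (1 − 1/359) · (1 − 1/557) · (1 − 1/761)
       = 456515529 · 302552960/456515529 = 302552960.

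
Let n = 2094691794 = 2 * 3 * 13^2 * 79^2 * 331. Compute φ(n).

φ(2094691794) = 2094691794 · (1 − 1/2) · (1 − 1/3) · (1 − 1/13) · (1 − 1/79) · (1 − 1/331)
       = 2094691794 · 617760/2039622 = 634439520.

634439520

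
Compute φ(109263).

55440

First factor: 109263 = 3 · 7 · 11^2 · 43.
φ(3) = 3 − 1 = 2.
φ(7) = 7 − 1 = 6.
φ(11^2) = 11^2 − 11^1 = 121 − 11 = 110.
φ(43) = 43 − 1 = 42.
Since φ is multiplicative, φ(109263) = 2 · 6 · 110 · 42 = 55440.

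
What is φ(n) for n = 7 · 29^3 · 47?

φ(8023981) = 8023981 · (1 − 1/7) · (1 − 1/29) · (1 − 1/47)
       = 8023981 · 7728/9541 = 6499248.

6499248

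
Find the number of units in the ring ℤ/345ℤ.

176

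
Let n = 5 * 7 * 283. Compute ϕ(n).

φ(5) = 5 − 1 = 4.
φ(7) = 7 − 1 = 6.
φ(283) = 283 − 1 = 282.
φ(9905) = 4 × 6 × 282 = 6768.

6768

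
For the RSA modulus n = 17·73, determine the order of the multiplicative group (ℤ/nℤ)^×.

1152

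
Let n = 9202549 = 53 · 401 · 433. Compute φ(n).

φ(53) = 53 − 1 = 52.
φ(401) = 401 − 1 = 400.
φ(433) = 433 − 1 = 432.
Since φ is multiplicative, φ(9202549) = 52 · 400 · 432 = 8985600.

8985600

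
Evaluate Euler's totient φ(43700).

First factor: 43700 = 2^2 * 5^2 * 19 * 23.
φ(43700) = 43700 · (1 − 1/2) · (1 − 1/5) · (1 − 1/19) · (1 − 1/23)
       = 43700 · 1584/4370 = 15840.

15840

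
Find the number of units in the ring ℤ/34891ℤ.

31680

Factor 34891: 34891 = 23 · 37 · 41.
φ(23) = 23 − 1 = 22.
φ(37) = 37 − 1 = 36.
φ(41) = 41 − 1 = 40.
Since φ is multiplicative, φ(34891) = 22 · 36 · 40 = 31680.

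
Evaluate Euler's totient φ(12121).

10560

First factor: 12121 = 17 × 23 × 31.
φ(12121) = 12121 · (1 − 1/17) · (1 − 1/23) · (1 − 1/31)
       = 12121 · 10560/12121 = 10560.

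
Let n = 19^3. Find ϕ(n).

6498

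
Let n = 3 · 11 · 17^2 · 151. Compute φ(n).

816000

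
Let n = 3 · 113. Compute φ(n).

φ(339) = 339 · (1 − 1/3) · (1 − 1/113)
       = 339 · 224/339 = 224.

224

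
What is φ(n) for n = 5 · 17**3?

18496

φ(5) = 5 − 1 = 4.
φ(17^3) = 17^2·(17−1) = 289·16 = 4624.
φ(24565) = 4 × 4624 = 18496.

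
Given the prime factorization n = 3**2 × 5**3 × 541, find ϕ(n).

324000

φ(3^2) = 3^2 − 3^1 = 9 − 3 = 6.
φ(5^3) = 5^3 − 5^2 = 125 − 25 = 100.
φ(541) = 541 − 1 = 540.
Multiply: 6 · 100 · 540 = 324000.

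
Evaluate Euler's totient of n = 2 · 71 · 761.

53200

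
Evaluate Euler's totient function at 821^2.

φ(674041) = 674041 · (1 − 1/821)
       = 674041 · 820/821 = 673220.

673220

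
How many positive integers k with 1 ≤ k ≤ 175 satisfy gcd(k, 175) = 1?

120

Factor 175: 175 = 5**2 * 7.
φ(175) = 175 · (1 − 1/5) · (1 − 1/7)
       = 175 · 24/35 = 120.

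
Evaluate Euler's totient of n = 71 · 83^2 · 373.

φ(71) = 71 − 1 = 70.
φ(83^2) = 83^1·(83−1) = 83·82 = 6806.
φ(373) = 373 − 1 = 372.
φ(182441387) = 70 × 6806 × 372 = 177228240.

177228240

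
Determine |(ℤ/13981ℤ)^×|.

13981 = 11 · 31 · 41.
φ(11) = 11 − 1 = 10.
φ(31) = 31 − 1 = 30.
φ(41) = 41 − 1 = 40.
Since φ is multiplicative, φ(13981) = 10 · 30 · 40 = 12000.

12000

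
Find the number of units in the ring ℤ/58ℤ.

28

Factor 58: 58 = 2 · 29.
φ(2) = 2 − 1 = 1.
φ(29) = 29 − 1 = 28.
Multiply: 1 · 28 = 28.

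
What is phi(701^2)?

φ(491401) = 491401 · (1 − 1/701)
       = 491401 · 700/701 = 490700.

490700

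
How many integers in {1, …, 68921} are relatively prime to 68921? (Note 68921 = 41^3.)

φ(41^3) = 41^2·(41−1) = 1681·40 = 67240.

67240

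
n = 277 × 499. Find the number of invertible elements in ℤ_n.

137448

φ(138223) = 138223 · (1 − 1/277) · (1 − 1/499)
       = 138223 · 137448/138223 = 137448.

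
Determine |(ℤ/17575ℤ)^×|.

Factor 17575: 17575 = 5**2 · 19 · 37.
φ(5^2) = 5^1·(5−1) = 5·4 = 20.
φ(19) = 19 − 1 = 18.
φ(37) = 37 − 1 = 36.
φ(17575) = 20 × 18 × 36 = 12960.

12960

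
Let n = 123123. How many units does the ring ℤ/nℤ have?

Factor 123123: 123123 = 3 * 7 * 11 * 13 * 41.
φ(3) = 3 − 1 = 2.
φ(7) = 7 − 1 = 6.
φ(11) = 11 − 1 = 10.
φ(13) = 13 − 1 = 12.
φ(41) = 41 − 1 = 40.
φ(123123) = 2 × 6 × 10 × 12 × 40 = 57600.

57600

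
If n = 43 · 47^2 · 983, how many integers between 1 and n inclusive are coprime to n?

φ(43) = 43 − 1 = 42.
φ(47^2) = 47^2 − 47^1 = 2209 − 47 = 2162.
φ(983) = 983 − 1 = 982.
φ(93372221) = 42 × 2162 × 982 = 89169528.

89169528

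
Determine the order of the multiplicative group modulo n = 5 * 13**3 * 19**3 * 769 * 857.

φ(49655576206795) = 49655576206795 · (1 − 1/5) · (1 − 1/13) · (1 − 1/19) · (1 − 1/769) · (1 − 1/857)
       = 49655576206795 · 568000512/813905755 = 34653143236608.

34653143236608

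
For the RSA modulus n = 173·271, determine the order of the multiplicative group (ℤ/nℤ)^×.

For distinct primes, φ(pq) = (p−1)(q−1) = 172 × 270 = 46440.

46440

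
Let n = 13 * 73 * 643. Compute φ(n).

554688

φ(13) = 13 − 1 = 12.
φ(73) = 73 − 1 = 72.
φ(643) = 643 − 1 = 642.
φ(610207) = 12 × 72 × 642 = 554688.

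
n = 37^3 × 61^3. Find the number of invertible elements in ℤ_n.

11003145840

φ(37^3) = 37^3 − 37^2 = 50653 − 1369 = 49284.
φ(61^3) = 61^3 − 61^2 = 226981 − 3721 = 223260.
Multiply: 49284 · 223260 = 11003145840.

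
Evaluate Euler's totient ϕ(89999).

Prime factorization: 89999 = 7 · 13 · 23 · 43.
φ(7) = 7 − 1 = 6.
φ(13) = 13 − 1 = 12.
φ(23) = 23 − 1 = 22.
φ(43) = 43 − 1 = 42.
Since φ is multiplicative, φ(89999) = 6 · 12 · 22 · 42 = 66528.

66528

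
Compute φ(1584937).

1411200

Factor 1584937: 1584937 = 29 * 31 * 41 * 43.
φ(29) = 29 − 1 = 28.
φ(31) = 31 − 1 = 30.
φ(41) = 41 − 1 = 40.
φ(43) = 43 − 1 = 42.
Multiply: 28 · 30 · 40 · 42 = 1411200.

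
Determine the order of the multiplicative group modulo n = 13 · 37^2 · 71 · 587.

φ(741725569) = 741725569 · (1 − 1/13) · (1 − 1/37) · (1 − 1/71) · (1 − 1/587)
       = 741725569 · 17720640/20046637 = 655663680.

655663680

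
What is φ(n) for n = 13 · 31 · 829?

φ(334087) = 334087 · (1 − 1/13) · (1 − 1/31) · (1 − 1/829)
       = 334087 · 298080/334087 = 298080.

298080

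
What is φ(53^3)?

146068

φ(53^3) = 53^3 − 53^2 = 148877 − 2809 = 146068.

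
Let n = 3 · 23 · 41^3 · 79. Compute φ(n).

230767680

φ(375688371) = 375688371 · (1 − 1/3) · (1 − 1/23) · (1 − 1/41) · (1 − 1/79)
       = 375688371 · 137280/223491 = 230767680.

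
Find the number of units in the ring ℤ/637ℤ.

504

637 = 7^2 · 13.
φ(637) = 637 · (1 − 1/7) · (1 − 1/13)
       = 637 · 72/91 = 504.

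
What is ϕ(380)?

144

First factor: 380 = 2^2 · 5 · 19.
φ(380) = 380 · (1 − 1/2) · (1 − 1/5) · (1 − 1/19)
       = 380 · 72/190 = 144.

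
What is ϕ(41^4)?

2756840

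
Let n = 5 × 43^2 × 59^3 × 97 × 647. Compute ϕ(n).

90451027602432

φ(119162324210945) = 119162324210945 · (1 − 1/5) · (1 − 1/43) · (1 − 1/59) · (1 − 1/97) · (1 − 1/647)
       = 119162324210945 · 604283904/796097915 = 90451027602432.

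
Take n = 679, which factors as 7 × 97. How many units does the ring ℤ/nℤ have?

576

φ(679) = 679 · (1 − 1/7) · (1 − 1/97)
       = 679 · 576/679 = 576.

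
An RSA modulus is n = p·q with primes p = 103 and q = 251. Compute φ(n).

25500

For distinct primes, φ(pq) = (p−1)(q−1) = 102 × 250 = 25500.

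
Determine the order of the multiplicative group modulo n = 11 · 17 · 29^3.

3767680

φ(11) = 11 − 1 = 10.
φ(17) = 17 − 1 = 16.
φ(29^3) = 29^3 − 29^2 = 24389 − 841 = 23548.
Multiply: 10 · 16 · 23548 = 3767680.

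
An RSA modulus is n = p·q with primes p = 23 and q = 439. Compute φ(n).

φ(n) = (p − 1)(q − 1) = (23−1)(439−1) = 22·438 = 9636.

9636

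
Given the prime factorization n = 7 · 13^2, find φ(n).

936

φ(1183) = 1183 · (1 − 1/7) · (1 − 1/13)
       = 1183 · 72/91 = 936.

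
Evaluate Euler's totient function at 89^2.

φ(7921) = 7921 · (1 − 1/89)
       = 7921 · 88/89 = 7832.

7832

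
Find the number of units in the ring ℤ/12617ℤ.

10800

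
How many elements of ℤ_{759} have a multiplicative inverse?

Factor 759: 759 = 3 * 11 * 23.
φ(759) = 759 · (1 − 1/3) · (1 − 1/11) · (1 − 1/23)
       = 759 · 440/759 = 440.

440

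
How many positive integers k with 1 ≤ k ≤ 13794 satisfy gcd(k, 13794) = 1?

13794 = 2 × 3 × 11^2 × 19.
φ(13794) = 13794 · (1 − 1/2) · (1 − 1/3) · (1 − 1/11) · (1 − 1/19)
       = 13794 · 360/1254 = 3960.

3960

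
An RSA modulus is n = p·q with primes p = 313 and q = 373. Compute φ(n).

116064

φ(pq) = (p−1)(q−1) = 312 · 372 = 116064.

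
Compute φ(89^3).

φ(704969) = 704969 · (1 − 1/89)
       = 704969 · 88/89 = 697048.

697048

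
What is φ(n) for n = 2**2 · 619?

φ(2^2) = 2^1·(2−1) = 2·1 = 2.
φ(619) = 619 − 1 = 618.
φ(2476) = 2 × 618 = 1236.

1236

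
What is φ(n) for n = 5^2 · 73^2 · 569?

φ(75805025) = 75805025 · (1 − 1/5) · (1 − 1/73) · (1 − 1/569)
       = 75805025 · 163584/207685 = 59708160.

59708160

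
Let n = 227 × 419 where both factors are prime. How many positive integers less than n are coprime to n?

φ(95113) = 95113 · (1 − 1/227) · (1 − 1/419)
       = 95113 · 94468/95113 = 94468.

94468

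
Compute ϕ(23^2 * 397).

φ(23^2) = 23^1·(23−1) = 23·22 = 506.
φ(397) = 397 − 1 = 396.
φ(210013) = 506 × 396 = 200376.

200376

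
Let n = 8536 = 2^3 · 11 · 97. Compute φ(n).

φ(8536) = 8536 · (1 − 1/2) · (1 − 1/11) · (1 − 1/97)
       = 8536 · 960/2134 = 3840.

3840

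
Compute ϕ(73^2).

5256

φ(73^2) = 73^2 − 73^1 = 5329 − 73 = 5256.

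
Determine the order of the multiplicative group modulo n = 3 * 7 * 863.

10344

φ(3) = 3 − 1 = 2.
φ(7) = 7 − 1 = 6.
φ(863) = 863 − 1 = 862.
Multiply: 2 · 6 · 862 = 10344.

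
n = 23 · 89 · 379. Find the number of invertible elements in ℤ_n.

731808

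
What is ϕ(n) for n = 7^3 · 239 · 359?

φ(29429743) = 29429743 · (1 − 1/7) · (1 − 1/239) · (1 − 1/359)
       = 29429743 · 511224/600607 = 25049976.

25049976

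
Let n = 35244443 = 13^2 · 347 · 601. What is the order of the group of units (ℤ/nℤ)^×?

32385600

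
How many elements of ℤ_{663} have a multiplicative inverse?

384

First factor: 663 = 3 * 13 * 17.
φ(663) = 663 · (1 − 1/3) · (1 − 1/13) · (1 − 1/17)
       = 663 · 384/663 = 384.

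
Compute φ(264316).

First factor: 264316 = 2^2 · 13^2 · 17 · 23.
φ(2^2) = 2^1·(2−1) = 2·1 = 2.
φ(13^2) = 13^1·(13−1) = 13·12 = 156.
φ(17) = 17 − 1 = 16.
φ(23) = 23 − 1 = 22.
φ(264316) = 2 × 156 × 16 × 22 = 109824.

109824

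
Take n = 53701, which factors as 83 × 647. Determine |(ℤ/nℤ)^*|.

52972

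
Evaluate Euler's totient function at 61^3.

223260

φ(226981) = 226981 · (1 − 1/61)
       = 226981 · 60/61 = 223260.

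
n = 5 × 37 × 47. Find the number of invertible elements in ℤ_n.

φ(5) = 5 − 1 = 4.
φ(37) = 37 − 1 = 36.
φ(47) = 47 − 1 = 46.
Multiply: 4 · 36 · 46 = 6624.

6624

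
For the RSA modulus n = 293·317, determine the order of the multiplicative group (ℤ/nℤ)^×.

92272

For distinct primes, φ(pq) = (p−1)(q−1) = 292 × 316 = 92272.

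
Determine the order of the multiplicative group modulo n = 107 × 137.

14416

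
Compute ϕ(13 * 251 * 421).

1260000

φ(13) = 13 − 1 = 12.
φ(251) = 251 − 1 = 250.
φ(421) = 421 − 1 = 420.
Multiply: 12 · 250 · 420 = 1260000.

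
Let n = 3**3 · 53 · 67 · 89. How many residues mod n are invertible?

φ(8533053) = 8533053 · (1 − 1/3) · (1 − 1/53) · (1 − 1/67) · (1 − 1/89)
       = 8533053 · 604032/948117 = 5436288.

5436288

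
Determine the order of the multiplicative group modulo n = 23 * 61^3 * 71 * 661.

226921464000

φ(23) = 23 − 1 = 22.
φ(61^3) = 61^3 − 61^2 = 226981 − 3721 = 223260.
φ(71) = 71 − 1 = 70.
φ(661) = 661 − 1 = 660.
φ(245006242153) = 22 × 223260 × 70 × 660 = 226921464000.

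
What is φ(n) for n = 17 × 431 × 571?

3921600

φ(4183717) = 4183717 · (1 − 1/17) · (1 − 1/431) · (1 − 1/571)
       = 4183717 · 3921600/4183717 = 3921600.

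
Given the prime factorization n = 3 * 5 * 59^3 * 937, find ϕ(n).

φ(3) = 3 − 1 = 2.
φ(5) = 5 − 1 = 4.
φ(59^3) = 59^3 − 59^2 = 205379 − 3481 = 201898.
φ(937) = 937 − 1 = 936.
φ(2886601845) = 2 × 4 × 201898 × 936 = 1511812224.

1511812224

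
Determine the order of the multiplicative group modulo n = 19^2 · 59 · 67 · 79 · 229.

φ(25816454003) = 25816454003 · (1 − 1/19) · (1 − 1/59) · (1 − 1/67) · (1 − 1/79) · (1 − 1/229)
       = 25816454003 · 1225388736/1358760737 = 23282385984.

23282385984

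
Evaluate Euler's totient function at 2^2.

2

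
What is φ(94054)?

First factor: 94054 = 2 * 31 * 37 * 41.
φ(94054) = 94054 · (1 − 1/2) · (1 − 1/31) · (1 − 1/37) · (1 − 1/41)
       = 94054 · 43200/94054 = 43200.

43200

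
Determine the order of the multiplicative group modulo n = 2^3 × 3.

φ(2^3) = 2^2·(2−1) = 4·1 = 4.
φ(3) = 3 − 1 = 2.
Since φ is multiplicative, φ(24) = 4 · 2 = 8.

8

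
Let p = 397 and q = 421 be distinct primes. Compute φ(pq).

φ(n) = (p − 1)(q − 1) = (397−1)(421−1) = 396·420 = 166320.

166320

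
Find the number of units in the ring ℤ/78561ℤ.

Factor 78561: 78561 = 3**2 · 7 · 29 · 43.
φ(78561) = 78561 · (1 − 1/3) · (1 − 1/7) · (1 − 1/29) · (1 − 1/43)
       = 78561 · 14112/26187 = 42336.

42336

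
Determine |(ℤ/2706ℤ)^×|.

800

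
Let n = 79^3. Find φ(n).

486798

φ(79^3) = 79^3 − 79^2 = 493039 − 6241 = 486798.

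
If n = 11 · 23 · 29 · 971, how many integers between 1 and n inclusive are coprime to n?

5975200

φ(11) = 11 − 1 = 10.
φ(23) = 23 − 1 = 22.
φ(29) = 29 − 1 = 28.
φ(971) = 971 − 1 = 970.
φ(7124227) = 10 × 22 × 28 × 970 = 5975200.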